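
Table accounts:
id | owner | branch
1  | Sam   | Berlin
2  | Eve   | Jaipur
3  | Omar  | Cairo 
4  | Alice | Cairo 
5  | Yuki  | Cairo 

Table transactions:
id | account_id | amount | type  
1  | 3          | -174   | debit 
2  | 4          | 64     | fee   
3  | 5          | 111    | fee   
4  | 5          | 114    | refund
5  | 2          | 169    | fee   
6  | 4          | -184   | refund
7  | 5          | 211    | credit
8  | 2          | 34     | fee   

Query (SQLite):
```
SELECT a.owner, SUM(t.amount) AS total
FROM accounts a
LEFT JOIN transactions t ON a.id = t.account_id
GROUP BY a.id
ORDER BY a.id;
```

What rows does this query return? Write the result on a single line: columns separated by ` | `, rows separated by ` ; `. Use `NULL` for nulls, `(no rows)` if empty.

Sam | NULL ; Eve | 203 ; Omar | -174 ; Alice | -120 ; Yuki | 436

LEFT JOIN keeps every accounts row; unmatched ones get NULL for transactions columns.
Group by accounts.id and compute SUM(t.amount). SUM over an all-NULL group is NULL.
  1: ids {—} → SUM(t.amount)=NULL
  2: ids {5, 8} → SUM(t.amount)=203
  3: ids {1} → SUM(t.amount)=-174
  4: ids {2, 6} → SUM(t.amount)=-120
  5: ids {3, 4, 7} → SUM(t.amount)=436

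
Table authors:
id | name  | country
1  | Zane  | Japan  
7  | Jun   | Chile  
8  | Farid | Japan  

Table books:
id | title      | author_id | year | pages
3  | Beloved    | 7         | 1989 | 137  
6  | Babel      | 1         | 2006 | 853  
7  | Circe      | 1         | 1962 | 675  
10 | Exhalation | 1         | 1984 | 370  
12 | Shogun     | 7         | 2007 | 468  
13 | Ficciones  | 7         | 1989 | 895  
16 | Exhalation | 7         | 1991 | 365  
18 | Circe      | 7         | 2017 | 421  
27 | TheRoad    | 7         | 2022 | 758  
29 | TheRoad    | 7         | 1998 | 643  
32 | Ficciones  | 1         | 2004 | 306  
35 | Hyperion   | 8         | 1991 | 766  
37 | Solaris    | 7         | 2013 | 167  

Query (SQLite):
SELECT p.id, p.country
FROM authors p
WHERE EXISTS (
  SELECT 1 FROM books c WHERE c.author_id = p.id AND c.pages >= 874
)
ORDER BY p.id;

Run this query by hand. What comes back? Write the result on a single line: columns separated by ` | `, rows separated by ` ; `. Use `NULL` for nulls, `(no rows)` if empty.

7 | Chile

For each authors row, check whether any books with matching author_id has pages >= 874.
Keep rows where that is true.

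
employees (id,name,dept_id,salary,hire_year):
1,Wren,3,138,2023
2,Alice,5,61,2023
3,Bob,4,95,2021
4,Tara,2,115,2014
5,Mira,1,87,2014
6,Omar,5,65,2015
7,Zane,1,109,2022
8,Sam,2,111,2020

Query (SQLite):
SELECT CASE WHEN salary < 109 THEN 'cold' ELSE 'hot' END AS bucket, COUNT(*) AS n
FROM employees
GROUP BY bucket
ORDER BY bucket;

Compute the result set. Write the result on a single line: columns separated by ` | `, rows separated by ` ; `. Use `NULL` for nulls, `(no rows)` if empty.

Bucket rows by salary < 109 → 'cold' else 'hot'; count each bucket.

cold | 4 ; hot | 4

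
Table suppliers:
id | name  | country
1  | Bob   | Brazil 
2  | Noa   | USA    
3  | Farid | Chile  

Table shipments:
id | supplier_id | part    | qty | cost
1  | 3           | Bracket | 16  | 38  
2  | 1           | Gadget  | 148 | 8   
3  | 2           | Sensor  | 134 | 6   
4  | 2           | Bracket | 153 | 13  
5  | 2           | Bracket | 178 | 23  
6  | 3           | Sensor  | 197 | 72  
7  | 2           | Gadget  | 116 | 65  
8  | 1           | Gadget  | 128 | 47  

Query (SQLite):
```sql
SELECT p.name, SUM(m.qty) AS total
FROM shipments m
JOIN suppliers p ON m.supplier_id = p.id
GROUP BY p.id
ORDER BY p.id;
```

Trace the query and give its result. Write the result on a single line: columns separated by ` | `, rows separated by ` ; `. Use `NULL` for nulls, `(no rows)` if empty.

Bob | 276 ; Noa | 581 ; Farid | 213

Join each shipments row to its suppliers via supplier_id.
Group joined rows by suppliers.id; compute SUM(m.qty) per group.
  1: ids {2, 8} → SUM(m.qty)=276
  2: ids {3, 4, 5, 7} → SUM(m.qty)=581
  3: ids {1, 6} → SUM(m.qty)=213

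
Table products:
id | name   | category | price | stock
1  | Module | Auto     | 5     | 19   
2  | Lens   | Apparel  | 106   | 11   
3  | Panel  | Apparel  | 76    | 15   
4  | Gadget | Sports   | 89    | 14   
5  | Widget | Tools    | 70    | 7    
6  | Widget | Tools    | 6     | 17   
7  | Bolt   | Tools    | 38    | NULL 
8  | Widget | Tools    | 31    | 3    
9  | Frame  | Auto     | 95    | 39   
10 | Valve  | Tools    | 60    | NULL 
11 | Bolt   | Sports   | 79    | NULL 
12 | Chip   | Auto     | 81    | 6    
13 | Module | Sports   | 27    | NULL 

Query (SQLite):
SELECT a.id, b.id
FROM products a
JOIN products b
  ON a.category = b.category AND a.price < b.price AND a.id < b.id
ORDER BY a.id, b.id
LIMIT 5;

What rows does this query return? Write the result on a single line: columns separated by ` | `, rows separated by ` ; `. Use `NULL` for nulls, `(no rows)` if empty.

Pairs (a,b) with same category, a.price < b.price, a.id < b.id.
category groups: Apparel:{2,3} Auto:{1,9,12} Sports:{4,11,13} Tools:{5,6,7,8,10}
Ordered by (a.id, b.id); first 5.

1 | 9 ; 1 | 12 ; 6 | 7 ; 6 | 8 ; 6 | 10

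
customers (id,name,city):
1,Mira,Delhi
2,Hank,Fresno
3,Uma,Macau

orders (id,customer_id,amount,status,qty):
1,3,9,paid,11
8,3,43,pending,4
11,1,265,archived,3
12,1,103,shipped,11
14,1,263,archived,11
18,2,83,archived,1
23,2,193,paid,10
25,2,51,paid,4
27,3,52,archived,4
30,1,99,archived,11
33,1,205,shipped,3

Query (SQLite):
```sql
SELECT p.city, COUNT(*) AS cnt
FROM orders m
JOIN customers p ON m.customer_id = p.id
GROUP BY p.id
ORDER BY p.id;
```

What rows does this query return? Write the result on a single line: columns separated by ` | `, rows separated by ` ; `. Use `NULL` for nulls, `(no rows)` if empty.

Delhi | 5 ; Fresno | 3 ; Macau | 3

Join each orders row to its customers via customer_id.
Group joined rows by customers.id; compute COUNT(*) per group.
  1: ids {11, 12, 14, 30, 33} → COUNT(*)=5
  2: ids {18, 23, 25} → COUNT(*)=3
  3: ids {1, 8, 27} → COUNT(*)=3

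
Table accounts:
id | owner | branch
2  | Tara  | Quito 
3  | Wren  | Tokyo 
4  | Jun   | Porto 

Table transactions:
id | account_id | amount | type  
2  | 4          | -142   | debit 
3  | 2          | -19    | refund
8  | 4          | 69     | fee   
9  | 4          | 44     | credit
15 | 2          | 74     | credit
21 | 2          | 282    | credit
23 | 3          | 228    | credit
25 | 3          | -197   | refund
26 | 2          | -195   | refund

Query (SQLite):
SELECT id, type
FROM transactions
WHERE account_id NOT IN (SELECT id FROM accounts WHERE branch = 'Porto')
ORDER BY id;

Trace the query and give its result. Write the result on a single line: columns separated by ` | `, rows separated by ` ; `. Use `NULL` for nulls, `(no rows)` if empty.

Inner query: accounts.id where branch = 'Porto'.
Outer: keep transactions rows whose account_id is not in that set.
Inner query → {4}

3 | refund ; 15 | credit ; 21 | credit ; 23 | credit ; 25 | refund ; 26 | refund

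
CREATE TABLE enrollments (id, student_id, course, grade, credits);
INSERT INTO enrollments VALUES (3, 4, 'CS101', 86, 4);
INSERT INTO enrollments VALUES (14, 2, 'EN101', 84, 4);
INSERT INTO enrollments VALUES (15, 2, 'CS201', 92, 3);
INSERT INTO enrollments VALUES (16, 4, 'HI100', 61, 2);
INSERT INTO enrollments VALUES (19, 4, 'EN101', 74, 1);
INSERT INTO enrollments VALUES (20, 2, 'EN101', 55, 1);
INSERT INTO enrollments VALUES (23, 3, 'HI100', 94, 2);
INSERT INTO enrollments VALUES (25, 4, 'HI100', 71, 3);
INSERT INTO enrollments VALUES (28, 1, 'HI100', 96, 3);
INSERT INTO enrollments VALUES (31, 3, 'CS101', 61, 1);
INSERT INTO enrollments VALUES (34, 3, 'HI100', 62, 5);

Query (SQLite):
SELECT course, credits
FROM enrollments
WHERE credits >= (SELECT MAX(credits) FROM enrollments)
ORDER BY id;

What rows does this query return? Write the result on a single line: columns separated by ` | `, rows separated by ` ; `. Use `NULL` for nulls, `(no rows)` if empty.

Scalar subquery: MAX(credits) over all enrollments rows = 5.
Keep rows where credits >= that value.

HI100 | 5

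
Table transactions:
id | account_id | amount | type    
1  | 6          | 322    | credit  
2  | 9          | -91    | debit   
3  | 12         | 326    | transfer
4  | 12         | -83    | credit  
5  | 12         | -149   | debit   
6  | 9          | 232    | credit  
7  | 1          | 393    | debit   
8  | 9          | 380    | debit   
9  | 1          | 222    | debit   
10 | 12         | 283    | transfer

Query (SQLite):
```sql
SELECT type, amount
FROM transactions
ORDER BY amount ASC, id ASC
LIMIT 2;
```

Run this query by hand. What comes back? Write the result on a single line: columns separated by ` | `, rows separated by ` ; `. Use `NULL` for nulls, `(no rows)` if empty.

debit | -149 ; debit | -91

Sort by amount asc, tiebreak id asc: (-149, id=5), (-91, id=2), (-83, id=4), (222, id=9), (232, id=6) …. Take first 2.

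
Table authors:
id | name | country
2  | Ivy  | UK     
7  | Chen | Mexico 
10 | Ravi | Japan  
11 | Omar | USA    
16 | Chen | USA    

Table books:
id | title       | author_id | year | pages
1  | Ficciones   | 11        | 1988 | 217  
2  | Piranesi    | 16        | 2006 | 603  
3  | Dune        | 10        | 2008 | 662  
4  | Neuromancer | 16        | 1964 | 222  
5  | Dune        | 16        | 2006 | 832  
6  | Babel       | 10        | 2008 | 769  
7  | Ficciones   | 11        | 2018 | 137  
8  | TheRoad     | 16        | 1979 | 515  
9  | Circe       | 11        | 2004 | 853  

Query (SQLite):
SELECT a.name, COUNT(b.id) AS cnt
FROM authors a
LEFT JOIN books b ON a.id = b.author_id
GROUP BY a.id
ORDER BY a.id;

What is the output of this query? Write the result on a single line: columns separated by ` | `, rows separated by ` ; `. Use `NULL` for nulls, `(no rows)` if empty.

Ivy | 0 ; Chen | 0 ; Ravi | 2 ; Omar | 3 ; Chen | 4

LEFT JOIN keeps every authors row; unmatched ones get NULL for books columns.
Group by authors.id and compute COUNT(b.id). COUNT(col) of an all-NULL group is 0.
  2: ids {—} → COUNT(b.id)=0
  7: ids {—} → COUNT(b.id)=0
  10: ids {3, 6} → COUNT(b.id)=2
  11: ids {1, 7, 9} → COUNT(b.id)=3
  16: ids {2, 4, 5, 8} → COUNT(b.id)=4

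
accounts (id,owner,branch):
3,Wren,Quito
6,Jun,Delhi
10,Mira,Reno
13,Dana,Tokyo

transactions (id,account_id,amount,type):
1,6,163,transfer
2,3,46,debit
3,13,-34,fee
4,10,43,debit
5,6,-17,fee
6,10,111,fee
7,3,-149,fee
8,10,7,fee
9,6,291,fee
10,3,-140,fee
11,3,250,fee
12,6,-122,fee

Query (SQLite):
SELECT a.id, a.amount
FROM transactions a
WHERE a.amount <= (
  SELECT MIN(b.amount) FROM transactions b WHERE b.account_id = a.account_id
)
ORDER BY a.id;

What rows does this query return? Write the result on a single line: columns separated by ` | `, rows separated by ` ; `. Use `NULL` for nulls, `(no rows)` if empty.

For each transactions row a, compute MIN(amount) over rows sharing a.account_id.
Keep row a if a.amount <= that per-group MIN.
  account_id=3: MIN(amount) = -149
  account_id=6: MIN(amount) = -122
  account_id=10: MIN(amount) = 7
  account_id=13: MIN(amount) = -34

3 | -34 ; 7 | -149 ; 8 | 7 ; 12 | -122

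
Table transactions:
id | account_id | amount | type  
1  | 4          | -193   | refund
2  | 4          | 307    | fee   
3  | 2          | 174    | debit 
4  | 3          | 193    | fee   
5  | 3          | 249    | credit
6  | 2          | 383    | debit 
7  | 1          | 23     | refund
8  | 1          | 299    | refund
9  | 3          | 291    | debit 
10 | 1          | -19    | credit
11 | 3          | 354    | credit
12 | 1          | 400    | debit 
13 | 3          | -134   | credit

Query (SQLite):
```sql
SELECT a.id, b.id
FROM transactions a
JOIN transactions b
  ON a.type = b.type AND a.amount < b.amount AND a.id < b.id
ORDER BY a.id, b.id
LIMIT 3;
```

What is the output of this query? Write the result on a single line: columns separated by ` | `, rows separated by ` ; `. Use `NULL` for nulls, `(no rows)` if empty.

1 | 7 ; 1 | 8 ; 3 | 6

Pairs (a,b) with same type, a.amount < b.amount, a.id < b.id.
type groups: credit:{5,10,11,13} debit:{3,6,9,12} fee:{2,4} refund:{1,7,8}
Ordered by (a.id, b.id); first 3.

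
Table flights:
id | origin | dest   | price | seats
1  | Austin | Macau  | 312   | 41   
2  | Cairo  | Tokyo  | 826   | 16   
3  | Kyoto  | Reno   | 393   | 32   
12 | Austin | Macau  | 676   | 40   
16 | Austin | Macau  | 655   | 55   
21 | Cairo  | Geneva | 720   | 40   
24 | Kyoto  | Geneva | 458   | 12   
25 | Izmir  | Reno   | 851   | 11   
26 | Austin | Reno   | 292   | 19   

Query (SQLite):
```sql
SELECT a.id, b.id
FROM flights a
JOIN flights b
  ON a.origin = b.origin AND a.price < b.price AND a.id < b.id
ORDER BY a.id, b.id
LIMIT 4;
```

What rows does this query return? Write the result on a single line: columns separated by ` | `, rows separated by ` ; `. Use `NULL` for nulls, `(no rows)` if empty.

1 | 12 ; 1 | 16 ; 3 | 24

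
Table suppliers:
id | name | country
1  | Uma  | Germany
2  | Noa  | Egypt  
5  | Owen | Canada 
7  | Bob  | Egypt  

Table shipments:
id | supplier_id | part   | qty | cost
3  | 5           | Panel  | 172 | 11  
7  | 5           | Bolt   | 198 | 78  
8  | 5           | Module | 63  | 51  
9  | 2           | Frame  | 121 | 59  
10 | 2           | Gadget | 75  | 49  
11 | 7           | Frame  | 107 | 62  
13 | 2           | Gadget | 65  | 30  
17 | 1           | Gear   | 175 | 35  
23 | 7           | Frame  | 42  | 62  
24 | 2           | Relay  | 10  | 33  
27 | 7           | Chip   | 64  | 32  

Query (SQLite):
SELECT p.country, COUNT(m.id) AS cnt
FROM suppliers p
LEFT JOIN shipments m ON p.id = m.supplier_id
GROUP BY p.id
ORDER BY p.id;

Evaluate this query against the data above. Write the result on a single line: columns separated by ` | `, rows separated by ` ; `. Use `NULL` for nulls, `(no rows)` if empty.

Germany | 1 ; Egypt | 4 ; Canada | 3 ; Egypt | 3

LEFT JOIN keeps every suppliers row; unmatched ones get NULL for shipments columns.
Group by suppliers.id and compute COUNT(m.id). COUNT(col) of an all-NULL group is 0.
  1: ids {17} → COUNT(m.id)=1
  2: ids {9, 10, 13, 24} → COUNT(m.id)=4
  5: ids {3, 7, 8} → COUNT(m.id)=3
  7: ids {11, 23, 27} → COUNT(m.id)=3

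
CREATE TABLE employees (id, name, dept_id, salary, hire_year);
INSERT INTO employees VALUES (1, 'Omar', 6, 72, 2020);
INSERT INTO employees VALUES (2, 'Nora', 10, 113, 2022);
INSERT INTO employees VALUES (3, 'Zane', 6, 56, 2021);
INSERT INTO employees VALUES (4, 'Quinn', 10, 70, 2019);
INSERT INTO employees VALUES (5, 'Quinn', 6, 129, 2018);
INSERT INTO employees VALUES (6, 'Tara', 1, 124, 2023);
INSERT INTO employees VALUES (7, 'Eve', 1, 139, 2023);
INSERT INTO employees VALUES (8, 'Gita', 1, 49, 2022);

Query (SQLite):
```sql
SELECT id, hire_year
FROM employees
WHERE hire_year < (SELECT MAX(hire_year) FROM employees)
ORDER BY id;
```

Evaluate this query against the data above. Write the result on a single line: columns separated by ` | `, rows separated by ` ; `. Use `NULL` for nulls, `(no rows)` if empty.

Scalar subquery: MAX(hire_year) over all employees rows = 2023.
Keep rows where hire_year < that value.

1 | 2020 ; 2 | 2022 ; 3 | 2021 ; 4 | 2019 ; 5 | 2018 ; 8 | 2022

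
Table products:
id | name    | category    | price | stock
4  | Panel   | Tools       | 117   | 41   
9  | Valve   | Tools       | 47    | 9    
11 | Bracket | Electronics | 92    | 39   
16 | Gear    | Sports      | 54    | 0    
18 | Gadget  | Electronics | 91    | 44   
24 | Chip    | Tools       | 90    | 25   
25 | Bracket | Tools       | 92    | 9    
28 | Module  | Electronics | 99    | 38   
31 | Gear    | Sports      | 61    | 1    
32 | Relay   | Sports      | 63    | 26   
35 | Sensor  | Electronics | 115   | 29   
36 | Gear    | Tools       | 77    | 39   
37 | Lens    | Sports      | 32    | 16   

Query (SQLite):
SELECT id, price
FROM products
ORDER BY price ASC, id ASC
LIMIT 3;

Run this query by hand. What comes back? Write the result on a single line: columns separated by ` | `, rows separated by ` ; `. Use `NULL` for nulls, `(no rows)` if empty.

Sort by price asc, tiebreak id asc: (32, id=37), (47, id=9), (54, id=16), (61, id=31), (63, id=32), (77, id=36) …. Take first 3.

37 | 32 ; 9 | 47 ; 16 | 54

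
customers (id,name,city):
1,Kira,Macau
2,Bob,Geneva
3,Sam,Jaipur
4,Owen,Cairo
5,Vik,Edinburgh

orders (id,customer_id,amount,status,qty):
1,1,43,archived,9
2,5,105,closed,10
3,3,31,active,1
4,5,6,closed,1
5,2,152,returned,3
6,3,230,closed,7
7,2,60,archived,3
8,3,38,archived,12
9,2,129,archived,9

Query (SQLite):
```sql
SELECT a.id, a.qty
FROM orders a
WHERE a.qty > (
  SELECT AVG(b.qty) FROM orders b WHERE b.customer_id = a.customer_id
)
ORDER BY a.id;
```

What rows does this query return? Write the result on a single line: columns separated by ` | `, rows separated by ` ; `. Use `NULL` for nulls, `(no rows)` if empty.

For each orders row a, compute AVG(qty) over rows sharing a.customer_id.
Keep row a if a.qty > that per-group AVG.
  customer_id=1: AVG(qty) = 9.0
  customer_id=2: AVG(qty) = 5.0
  customer_id=3: AVG(qty) = 6.666667
  customer_id=5: AVG(qty) = 5.5

2 | 10 ; 6 | 7 ; 8 | 12 ; 9 | 9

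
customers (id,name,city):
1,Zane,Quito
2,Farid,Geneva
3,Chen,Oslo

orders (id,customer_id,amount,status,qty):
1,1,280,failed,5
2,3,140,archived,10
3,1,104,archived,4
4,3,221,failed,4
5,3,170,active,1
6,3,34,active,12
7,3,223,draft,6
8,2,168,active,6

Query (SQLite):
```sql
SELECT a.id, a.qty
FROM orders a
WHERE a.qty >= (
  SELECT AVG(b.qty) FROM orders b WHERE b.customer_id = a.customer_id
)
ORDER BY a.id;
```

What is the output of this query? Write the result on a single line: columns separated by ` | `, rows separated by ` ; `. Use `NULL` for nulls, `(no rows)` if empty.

For each orders row a, compute AVG(qty) over rows sharing a.customer_id.
Keep row a if a.qty >= that per-group AVG.
  customer_id=1: AVG(qty) = 4.5
  customer_id=2: AVG(qty) = 6.0
  customer_id=3: AVG(qty) = 6.6

1 | 5 ; 2 | 10 ; 6 | 12 ; 8 | 6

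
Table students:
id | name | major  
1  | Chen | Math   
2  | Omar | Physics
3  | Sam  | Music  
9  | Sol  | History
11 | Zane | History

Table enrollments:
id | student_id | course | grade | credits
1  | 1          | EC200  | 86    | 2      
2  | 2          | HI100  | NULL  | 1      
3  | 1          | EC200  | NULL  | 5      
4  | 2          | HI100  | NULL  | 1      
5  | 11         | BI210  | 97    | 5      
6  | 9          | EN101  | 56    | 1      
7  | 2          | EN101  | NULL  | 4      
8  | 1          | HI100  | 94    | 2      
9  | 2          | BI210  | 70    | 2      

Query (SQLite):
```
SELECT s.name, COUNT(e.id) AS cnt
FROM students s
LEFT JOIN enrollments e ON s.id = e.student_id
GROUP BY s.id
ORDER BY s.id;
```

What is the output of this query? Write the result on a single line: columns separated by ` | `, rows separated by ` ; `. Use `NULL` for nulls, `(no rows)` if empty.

LEFT JOIN keeps every students row; unmatched ones get NULL for enrollments columns.
Group by students.id and compute COUNT(e.id). COUNT(col) of an all-NULL group is 0.
  1: ids {1, 3, 8} → COUNT(e.id)=3
  2: ids {2, 4, 7, 9} → COUNT(e.id)=4
  3: ids {—} → COUNT(e.id)=0
  9: ids {6} → COUNT(e.id)=1
  11: ids {5} → COUNT(e.id)=1

Chen | 3 ; Omar | 4 ; Sam | 0 ; Sol | 1 ; Zane | 1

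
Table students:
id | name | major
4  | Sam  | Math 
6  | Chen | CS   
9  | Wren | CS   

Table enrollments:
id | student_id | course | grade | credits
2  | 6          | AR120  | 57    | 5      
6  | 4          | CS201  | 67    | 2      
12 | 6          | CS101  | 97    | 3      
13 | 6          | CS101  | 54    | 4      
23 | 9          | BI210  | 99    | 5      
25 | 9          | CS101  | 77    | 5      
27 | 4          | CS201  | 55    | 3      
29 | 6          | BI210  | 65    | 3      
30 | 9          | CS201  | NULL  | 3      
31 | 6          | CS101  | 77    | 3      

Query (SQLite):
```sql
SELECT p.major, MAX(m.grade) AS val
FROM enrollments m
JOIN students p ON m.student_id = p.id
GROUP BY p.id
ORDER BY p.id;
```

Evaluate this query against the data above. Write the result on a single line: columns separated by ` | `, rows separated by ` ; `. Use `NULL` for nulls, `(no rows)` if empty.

Join each enrollments row to its students via student_id.
Group joined rows by students.id; compute MAX(m.grade) per group.
  4: ids {6, 27} → MAX(m.grade)=67
  6: ids {2, 12, 13, 29, 31} → MAX(m.grade)=97
  9: ids {23, 25, 30} → MAX(m.grade)=99

Math | 67 ; CS | 97 ; CS | 99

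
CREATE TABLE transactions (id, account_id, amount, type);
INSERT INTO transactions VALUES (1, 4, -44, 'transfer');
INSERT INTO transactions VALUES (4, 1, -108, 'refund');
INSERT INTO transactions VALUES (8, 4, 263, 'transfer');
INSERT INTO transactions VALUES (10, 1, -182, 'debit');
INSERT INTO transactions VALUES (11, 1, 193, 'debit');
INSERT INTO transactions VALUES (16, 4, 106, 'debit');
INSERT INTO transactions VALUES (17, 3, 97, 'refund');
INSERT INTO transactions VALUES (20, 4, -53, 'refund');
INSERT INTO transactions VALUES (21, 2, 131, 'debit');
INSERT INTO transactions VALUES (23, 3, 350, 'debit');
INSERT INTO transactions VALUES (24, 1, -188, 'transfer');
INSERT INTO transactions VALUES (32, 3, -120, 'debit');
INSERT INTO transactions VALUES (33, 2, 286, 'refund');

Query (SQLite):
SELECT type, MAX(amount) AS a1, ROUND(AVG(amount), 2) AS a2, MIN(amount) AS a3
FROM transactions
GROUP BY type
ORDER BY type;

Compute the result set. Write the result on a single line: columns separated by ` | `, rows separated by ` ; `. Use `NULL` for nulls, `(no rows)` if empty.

Group transactions by type.
Per group compute: MAX(amount), ROUND(AVG(amount), 2), MIN(amount).
  debit: ids {10, 11, 16, 21, 23, 32} → MAX(amount)=350, ROUND(AVG(amount), 2)=79.67, MIN(amount)=-182
  refund: ids {4, 17, 20, 33} → MAX(amount)=286, ROUND(AVG(amount), 2)=55.5, MIN(amount)=-108
  transfer: ids {1, 8, 24} → MAX(amount)=263, ROUND(AVG(amount), 2)=10.33, MIN(amount)=-188

debit | 350 | 79.67 | -182 ; refund | 286 | 55.5 | -108 ; transfer | 263 | 10.33 | -188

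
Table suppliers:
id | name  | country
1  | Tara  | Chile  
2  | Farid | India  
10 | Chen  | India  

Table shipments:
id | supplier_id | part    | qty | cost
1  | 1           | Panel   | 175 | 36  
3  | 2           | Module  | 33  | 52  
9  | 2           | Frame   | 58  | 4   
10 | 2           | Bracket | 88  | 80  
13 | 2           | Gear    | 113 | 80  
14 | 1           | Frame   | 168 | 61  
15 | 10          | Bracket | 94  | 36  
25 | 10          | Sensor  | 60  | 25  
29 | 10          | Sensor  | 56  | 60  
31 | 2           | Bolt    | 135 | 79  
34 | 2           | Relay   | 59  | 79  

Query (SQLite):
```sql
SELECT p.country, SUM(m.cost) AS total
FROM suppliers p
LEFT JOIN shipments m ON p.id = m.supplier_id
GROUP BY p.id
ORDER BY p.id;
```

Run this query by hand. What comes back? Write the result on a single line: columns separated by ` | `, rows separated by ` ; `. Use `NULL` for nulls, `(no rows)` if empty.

Chile | 97 ; India | 374 ; India | 121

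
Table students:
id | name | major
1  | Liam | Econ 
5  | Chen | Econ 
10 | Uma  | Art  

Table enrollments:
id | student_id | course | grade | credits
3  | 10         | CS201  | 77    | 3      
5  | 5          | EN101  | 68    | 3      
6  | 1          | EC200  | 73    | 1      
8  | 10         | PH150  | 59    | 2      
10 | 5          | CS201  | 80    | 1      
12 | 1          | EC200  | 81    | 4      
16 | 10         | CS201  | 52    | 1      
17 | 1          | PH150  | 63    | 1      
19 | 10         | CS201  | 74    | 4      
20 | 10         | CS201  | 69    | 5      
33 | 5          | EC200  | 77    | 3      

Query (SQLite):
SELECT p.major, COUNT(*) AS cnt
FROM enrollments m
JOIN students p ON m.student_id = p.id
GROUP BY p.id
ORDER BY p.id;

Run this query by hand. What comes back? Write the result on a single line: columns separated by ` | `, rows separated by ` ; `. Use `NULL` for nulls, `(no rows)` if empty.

Econ | 3 ; Econ | 3 ; Art | 5

Join each enrollments row to its students via student_id.
Group joined rows by students.id; compute COUNT(*) per group.
  1: ids {6, 12, 17} → COUNT(*)=3
  5: ids {5, 10, 33} → COUNT(*)=3
  10: ids {3, 8, 16, 19, 20} → COUNT(*)=5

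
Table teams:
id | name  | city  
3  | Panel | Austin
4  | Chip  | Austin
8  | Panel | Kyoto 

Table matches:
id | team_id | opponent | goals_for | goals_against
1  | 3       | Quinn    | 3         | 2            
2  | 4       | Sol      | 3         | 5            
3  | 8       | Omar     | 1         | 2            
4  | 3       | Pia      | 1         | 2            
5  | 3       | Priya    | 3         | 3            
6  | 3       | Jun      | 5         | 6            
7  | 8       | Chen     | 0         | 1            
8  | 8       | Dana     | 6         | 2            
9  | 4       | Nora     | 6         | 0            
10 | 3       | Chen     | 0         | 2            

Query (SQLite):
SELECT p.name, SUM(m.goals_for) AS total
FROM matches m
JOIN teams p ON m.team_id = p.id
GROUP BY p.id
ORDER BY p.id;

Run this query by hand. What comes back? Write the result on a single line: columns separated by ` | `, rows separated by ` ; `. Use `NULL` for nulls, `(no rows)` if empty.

Panel | 12 ; Chip | 9 ; Panel | 7

Join each matches row to its teams via team_id.
Group joined rows by teams.id; compute SUM(m.goals_for) per group.
  3: ids {1, 4, 5, 6, 10} → SUM(m.goals_for)=12
  4: ids {2, 9} → SUM(m.goals_for)=9
  8: ids {3, 7, 8} → SUM(m.goals_for)=7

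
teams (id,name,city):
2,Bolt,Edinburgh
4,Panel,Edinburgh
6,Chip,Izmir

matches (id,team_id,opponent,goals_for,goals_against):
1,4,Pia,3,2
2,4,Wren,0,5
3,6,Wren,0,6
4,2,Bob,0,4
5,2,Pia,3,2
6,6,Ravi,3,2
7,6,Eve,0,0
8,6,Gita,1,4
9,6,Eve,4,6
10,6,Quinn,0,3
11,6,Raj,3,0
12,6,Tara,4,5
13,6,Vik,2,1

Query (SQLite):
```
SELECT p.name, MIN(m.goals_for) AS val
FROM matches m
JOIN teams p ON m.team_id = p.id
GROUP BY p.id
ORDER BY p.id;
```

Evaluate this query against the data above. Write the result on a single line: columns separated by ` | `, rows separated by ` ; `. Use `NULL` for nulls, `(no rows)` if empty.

Bolt | 0 ; Panel | 0 ; Chip | 0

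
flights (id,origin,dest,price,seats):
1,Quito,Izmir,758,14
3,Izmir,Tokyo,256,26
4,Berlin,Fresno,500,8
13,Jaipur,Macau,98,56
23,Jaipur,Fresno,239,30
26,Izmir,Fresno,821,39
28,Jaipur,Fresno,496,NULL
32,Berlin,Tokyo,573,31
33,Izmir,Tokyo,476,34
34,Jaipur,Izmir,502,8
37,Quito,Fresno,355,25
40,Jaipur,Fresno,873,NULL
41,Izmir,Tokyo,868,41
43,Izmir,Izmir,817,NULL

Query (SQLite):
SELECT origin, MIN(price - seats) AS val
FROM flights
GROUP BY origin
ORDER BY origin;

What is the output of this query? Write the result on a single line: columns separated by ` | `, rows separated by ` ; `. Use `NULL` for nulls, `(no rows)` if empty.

For each row compute price - seats.
Group by origin; take MIN of the expression per group.
  Berlin: ids {4, 32} → MIN(price - seats)=492
  Izmir: ids {3, 26, 33, 41, 43} → MIN(price - seats)=230
  Jaipur: ids {13, 23, 28, 34, 40} → MIN(price - seats)=42
  Quito: ids {1, 37} → MIN(price - seats)=330

Berlin | 492 ; Izmir | 230 ; Jaipur | 42 ; Quito | 330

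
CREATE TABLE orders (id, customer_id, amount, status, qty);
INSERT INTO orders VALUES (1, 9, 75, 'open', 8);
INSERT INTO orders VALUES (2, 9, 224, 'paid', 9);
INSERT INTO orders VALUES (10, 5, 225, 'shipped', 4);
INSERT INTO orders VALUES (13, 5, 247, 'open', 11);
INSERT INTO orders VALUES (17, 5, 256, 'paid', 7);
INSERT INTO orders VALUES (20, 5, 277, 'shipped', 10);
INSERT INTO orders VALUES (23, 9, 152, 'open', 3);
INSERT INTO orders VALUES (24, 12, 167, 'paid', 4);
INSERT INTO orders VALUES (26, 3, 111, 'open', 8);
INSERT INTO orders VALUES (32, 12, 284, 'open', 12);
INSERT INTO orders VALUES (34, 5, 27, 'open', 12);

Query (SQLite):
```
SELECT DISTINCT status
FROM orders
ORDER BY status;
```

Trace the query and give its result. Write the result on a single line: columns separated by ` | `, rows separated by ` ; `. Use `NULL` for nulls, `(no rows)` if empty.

open ; paid ; shipped

Collect distinct status values from orders.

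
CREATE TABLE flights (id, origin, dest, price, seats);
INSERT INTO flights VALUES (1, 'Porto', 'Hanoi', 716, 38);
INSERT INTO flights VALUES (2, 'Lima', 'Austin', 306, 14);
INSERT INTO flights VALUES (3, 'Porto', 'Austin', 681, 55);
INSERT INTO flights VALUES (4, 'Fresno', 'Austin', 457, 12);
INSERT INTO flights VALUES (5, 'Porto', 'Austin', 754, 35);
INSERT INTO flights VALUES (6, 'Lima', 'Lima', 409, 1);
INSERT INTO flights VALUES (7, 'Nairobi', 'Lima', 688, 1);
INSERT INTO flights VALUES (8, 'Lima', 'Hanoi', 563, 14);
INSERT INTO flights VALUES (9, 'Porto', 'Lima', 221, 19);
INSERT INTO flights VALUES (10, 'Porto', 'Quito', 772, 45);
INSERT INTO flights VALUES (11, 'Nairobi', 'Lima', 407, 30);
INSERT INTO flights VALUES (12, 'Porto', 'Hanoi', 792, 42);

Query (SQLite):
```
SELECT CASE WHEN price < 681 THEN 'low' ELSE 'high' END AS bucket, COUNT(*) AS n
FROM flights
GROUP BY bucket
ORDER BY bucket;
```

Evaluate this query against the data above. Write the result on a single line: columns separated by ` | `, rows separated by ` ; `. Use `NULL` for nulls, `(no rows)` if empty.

high | 6 ; low | 6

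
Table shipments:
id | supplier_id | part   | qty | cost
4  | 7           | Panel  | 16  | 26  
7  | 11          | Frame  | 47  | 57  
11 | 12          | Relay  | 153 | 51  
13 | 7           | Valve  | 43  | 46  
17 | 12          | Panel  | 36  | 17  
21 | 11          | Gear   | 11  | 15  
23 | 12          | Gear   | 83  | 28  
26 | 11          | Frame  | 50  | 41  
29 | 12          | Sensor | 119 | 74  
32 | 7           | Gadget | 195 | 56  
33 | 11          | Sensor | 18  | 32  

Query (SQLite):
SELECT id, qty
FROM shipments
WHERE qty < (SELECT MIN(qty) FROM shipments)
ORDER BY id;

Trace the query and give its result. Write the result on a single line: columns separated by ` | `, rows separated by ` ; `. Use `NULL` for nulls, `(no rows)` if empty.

Scalar subquery: MIN(qty) over all shipments rows = 11.
Keep rows where qty < that value.

(no rows)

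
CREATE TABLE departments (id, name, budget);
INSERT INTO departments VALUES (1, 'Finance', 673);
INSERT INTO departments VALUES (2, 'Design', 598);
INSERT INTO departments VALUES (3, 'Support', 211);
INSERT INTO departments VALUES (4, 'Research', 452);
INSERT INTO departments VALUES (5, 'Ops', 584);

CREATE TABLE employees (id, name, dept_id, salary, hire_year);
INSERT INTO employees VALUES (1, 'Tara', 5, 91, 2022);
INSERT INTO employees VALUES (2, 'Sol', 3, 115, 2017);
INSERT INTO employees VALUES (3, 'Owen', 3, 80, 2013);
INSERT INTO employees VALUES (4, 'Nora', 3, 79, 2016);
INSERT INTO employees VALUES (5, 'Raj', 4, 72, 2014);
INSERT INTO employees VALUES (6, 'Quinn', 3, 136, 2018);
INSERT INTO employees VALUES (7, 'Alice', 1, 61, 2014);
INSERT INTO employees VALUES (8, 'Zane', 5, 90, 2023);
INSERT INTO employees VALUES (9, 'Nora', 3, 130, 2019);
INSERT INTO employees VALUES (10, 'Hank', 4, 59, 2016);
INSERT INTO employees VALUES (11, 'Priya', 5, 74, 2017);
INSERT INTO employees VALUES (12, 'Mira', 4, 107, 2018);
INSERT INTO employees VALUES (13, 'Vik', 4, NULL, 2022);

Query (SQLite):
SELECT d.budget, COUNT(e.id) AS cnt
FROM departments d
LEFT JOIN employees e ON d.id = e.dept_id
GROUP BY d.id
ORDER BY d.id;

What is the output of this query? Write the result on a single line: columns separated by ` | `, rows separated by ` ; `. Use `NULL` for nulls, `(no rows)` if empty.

673 | 1 ; 598 | 0 ; 211 | 5 ; 452 | 4 ; 584 | 3

LEFT JOIN keeps every departments row; unmatched ones get NULL for employees columns.
Group by departments.id and compute COUNT(e.id). COUNT(col) of an all-NULL group is 0.
  1: ids {7} → COUNT(e.id)=1
  2: ids {—} → COUNT(e.id)=0
  3: ids {2, 3, 4, 6, 9} → COUNT(e.id)=5
  4: ids {5, 10, 12, 13} → COUNT(e.id)=4
  5: ids {1, 8, 11} → COUNT(e.id)=3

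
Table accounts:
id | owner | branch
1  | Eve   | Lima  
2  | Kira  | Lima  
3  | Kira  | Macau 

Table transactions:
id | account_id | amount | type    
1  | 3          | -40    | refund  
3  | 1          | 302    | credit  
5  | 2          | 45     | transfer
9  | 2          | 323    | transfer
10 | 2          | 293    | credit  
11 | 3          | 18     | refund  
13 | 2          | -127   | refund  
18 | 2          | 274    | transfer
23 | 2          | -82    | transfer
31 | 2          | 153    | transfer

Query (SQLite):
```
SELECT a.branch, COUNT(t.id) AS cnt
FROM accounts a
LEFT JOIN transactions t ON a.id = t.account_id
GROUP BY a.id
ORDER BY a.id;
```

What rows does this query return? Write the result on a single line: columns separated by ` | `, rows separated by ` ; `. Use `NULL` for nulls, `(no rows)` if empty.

Lima | 1 ; Lima | 7 ; Macau | 2

LEFT JOIN keeps every accounts row; unmatched ones get NULL for transactions columns.
Group by accounts.id and compute COUNT(t.id). COUNT(col) of an all-NULL group is 0.
  1: ids {3} → COUNT(t.id)=1
  2: ids {5, 9, 10, 13, 18, 23, 31} → COUNT(t.id)=7
  3: ids {1, 11} → COUNT(t.id)=2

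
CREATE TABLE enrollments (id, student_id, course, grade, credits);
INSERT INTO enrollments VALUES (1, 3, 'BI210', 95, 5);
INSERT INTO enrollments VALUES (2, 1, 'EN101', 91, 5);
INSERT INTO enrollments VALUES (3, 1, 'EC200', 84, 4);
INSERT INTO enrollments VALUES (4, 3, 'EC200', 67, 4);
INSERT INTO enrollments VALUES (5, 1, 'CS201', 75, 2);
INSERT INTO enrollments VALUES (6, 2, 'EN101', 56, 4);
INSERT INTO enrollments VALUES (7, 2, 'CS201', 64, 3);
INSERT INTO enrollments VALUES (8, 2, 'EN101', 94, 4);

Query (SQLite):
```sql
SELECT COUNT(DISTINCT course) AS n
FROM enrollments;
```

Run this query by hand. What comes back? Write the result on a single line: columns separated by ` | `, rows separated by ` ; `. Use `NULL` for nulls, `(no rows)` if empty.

4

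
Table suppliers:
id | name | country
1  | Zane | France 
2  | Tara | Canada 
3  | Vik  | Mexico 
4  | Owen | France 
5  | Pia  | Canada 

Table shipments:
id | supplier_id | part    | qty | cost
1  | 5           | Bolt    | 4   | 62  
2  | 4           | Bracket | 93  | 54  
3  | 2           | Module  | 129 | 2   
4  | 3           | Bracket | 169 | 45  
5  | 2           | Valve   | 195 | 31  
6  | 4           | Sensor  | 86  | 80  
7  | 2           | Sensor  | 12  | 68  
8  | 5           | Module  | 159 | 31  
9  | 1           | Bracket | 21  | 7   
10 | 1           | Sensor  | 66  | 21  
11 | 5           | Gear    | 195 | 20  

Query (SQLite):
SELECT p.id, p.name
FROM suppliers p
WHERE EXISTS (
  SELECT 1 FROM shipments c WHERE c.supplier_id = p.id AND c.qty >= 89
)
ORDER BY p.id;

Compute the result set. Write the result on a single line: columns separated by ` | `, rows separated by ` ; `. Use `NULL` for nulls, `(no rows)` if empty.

2 | Tara ; 3 | Vik ; 4 | Owen ; 5 | Pia

For each suppliers row, check whether any shipments with matching supplier_id has qty >= 89.
Keep rows where that is true.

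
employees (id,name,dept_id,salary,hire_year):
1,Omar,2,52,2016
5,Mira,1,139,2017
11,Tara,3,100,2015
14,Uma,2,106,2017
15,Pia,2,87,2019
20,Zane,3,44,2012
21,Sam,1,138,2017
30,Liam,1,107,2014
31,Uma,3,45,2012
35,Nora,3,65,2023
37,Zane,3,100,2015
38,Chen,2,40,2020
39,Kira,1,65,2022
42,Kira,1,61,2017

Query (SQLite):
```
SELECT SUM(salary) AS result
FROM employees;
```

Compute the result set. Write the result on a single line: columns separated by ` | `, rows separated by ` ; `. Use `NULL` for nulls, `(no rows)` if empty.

All salary values: [52, 139, 100, 106, 87, 44, 138, 107, 45, 65, 100, 40, 65, 61].
SUM of non-NULL values = 1149.

1149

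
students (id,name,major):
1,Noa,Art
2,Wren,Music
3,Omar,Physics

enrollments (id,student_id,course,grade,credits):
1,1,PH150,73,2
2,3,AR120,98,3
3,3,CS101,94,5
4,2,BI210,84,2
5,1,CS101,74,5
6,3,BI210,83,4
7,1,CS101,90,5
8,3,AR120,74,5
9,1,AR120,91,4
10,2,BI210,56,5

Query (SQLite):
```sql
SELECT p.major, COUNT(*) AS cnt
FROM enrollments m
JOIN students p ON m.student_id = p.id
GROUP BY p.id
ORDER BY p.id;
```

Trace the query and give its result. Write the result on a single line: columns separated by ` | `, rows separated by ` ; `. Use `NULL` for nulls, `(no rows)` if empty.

Join each enrollments row to its students via student_id.
Group joined rows by students.id; compute COUNT(*) per group.
  1: ids {1, 5, 7, 9} → COUNT(*)=4
  2: ids {4, 10} → COUNT(*)=2
  3: ids {2, 3, 6, 8} → COUNT(*)=4

Art | 4 ; Music | 2 ; Physics | 4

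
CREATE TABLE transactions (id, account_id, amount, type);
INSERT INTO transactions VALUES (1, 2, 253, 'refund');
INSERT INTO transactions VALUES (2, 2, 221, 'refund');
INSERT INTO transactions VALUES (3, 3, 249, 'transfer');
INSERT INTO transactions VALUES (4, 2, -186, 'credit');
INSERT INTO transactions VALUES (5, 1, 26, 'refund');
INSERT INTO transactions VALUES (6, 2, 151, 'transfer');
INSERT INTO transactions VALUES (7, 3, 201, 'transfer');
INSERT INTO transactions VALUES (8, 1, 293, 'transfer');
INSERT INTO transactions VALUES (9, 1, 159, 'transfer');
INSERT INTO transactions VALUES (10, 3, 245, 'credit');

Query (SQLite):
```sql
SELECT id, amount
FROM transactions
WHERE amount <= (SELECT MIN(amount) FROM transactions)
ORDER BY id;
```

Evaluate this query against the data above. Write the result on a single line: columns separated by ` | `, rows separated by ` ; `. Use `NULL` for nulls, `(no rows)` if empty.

4 | -186

Scalar subquery: MIN(amount) over all transactions rows = -186.
Keep rows where amount <= that value.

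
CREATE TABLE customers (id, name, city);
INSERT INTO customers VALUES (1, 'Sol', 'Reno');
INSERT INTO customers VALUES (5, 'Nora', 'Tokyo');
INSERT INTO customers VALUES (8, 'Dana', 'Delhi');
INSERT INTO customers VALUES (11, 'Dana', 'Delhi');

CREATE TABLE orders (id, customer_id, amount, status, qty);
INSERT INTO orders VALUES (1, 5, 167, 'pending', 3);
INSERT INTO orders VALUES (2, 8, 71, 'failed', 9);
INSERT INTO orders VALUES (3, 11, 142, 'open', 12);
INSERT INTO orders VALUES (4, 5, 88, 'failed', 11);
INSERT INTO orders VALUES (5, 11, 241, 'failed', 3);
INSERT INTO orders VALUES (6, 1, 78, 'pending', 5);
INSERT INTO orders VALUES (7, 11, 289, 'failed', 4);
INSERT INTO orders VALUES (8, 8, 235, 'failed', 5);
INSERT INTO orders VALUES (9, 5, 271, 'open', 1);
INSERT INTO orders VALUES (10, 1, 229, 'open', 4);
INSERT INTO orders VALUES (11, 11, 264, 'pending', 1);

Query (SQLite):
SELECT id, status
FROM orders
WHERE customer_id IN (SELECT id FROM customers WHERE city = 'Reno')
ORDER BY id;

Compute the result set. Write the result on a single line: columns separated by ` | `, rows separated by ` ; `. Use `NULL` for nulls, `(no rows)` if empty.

Inner query: customers.id where city = 'Reno'.
Outer: keep orders rows whose customer_id is in that set.
Inner query → {1}

6 | pending ; 10 | open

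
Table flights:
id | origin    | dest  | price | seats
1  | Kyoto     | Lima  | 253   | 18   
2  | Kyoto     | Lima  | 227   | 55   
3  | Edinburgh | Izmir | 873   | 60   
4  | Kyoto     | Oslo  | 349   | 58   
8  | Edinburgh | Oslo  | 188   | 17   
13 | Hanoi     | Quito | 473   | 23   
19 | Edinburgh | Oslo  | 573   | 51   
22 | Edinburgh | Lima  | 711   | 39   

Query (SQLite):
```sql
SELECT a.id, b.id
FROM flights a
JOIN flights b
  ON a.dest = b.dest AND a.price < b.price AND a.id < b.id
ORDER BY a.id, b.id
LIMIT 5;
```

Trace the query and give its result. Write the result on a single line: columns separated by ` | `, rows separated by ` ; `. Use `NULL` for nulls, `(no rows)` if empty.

1 | 22 ; 2 | 22 ; 4 | 19 ; 8 | 19

Pairs (a,b) with same dest, a.price < b.price, a.id < b.id.
dest groups: Izmir:{3} Lima:{1,2,22} Oslo:{4,8,19} Quito:{13}
Ordered by (a.id, b.id); first 5.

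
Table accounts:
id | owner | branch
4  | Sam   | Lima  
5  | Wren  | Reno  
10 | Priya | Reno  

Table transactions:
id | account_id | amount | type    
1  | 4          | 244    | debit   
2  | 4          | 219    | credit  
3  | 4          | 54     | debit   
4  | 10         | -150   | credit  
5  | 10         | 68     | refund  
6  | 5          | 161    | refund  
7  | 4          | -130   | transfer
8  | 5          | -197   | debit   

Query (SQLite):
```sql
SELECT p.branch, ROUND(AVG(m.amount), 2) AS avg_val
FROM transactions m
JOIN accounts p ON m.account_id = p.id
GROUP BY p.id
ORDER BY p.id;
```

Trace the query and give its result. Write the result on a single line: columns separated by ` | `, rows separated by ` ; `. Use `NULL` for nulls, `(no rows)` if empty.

Lima | 96.75 ; Reno | -18 ; Reno | -41

Join each transactions row to its accounts via account_id.
Group joined rows by accounts.id; compute ROUND(AVG(m.amount), 2) per group.
  4: ids {1, 2, 3, 7} → ROUND(AVG(m.amount), 2)=96.75
  5: ids {6, 8} → ROUND(AVG(m.amount), 2)=-18
  10: ids {4, 5} → ROUND(AVG(m.amount), 2)=-41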